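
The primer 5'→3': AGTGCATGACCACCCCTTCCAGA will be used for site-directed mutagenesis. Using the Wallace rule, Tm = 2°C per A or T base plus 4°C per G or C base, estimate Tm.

G=4, C=9, T=4, A=6
AT pairs contribute 10, GC pairs contribute 13.
Tm = 2(10) + 4(13) = 20 + 52 = 72°C

72°C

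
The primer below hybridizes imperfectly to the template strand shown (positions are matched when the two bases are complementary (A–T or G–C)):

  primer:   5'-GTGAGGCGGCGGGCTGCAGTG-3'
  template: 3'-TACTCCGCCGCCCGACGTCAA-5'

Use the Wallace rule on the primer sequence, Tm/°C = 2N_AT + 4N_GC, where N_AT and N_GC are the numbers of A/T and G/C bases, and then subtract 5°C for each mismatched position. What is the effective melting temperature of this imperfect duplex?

Primer base counts: A=2, T=3, G=12, C=4 → A+T=5, G+C=16
Perfect-match Tm = 2(5) + 4(16) = 10 + 64 = 74°C
Mismatches (positions where the bases are not complementary): 2 (at positions 1, 21)
Effective Tm = 74 − 2×5 = 74 − 10 = 64°C

64°C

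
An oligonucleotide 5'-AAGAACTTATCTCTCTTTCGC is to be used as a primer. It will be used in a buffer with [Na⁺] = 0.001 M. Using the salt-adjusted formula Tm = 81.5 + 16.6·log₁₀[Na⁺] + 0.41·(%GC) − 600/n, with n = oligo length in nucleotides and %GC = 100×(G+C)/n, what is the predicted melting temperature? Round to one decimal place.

18.7°C

Length n = 21. Base counts: T=8, G=2, C=6, A=5
G+C = 8, so %GC = 8/21 × 100 = 38.095%
Salt term: 16.6 × (-3) = -49.8
GC term: 0.41 × 38.095 = 15.619; length term: −600/21 = −28.571
Tm = 81.5 + (-49.8) + 15.619 − 28.571 = 18.748 → 18.7°C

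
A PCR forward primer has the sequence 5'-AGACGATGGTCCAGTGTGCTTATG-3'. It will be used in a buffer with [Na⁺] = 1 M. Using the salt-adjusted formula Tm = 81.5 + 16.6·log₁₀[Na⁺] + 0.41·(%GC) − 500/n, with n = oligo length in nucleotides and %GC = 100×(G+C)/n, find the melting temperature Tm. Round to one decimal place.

Length n = 24. G=8, C=4, A=5, T=7
G+C = 12, so %GC = 12/24 × 100 = 50%
Salt term: 16.6 × (0) = 0
GC term: 0.41 × 50 = 20.5; length term: −500/24 = −20.833
Tm = 81.5 + (0) + 20.5 − 20.833 = 81.167 → 81.2°C

81.2°C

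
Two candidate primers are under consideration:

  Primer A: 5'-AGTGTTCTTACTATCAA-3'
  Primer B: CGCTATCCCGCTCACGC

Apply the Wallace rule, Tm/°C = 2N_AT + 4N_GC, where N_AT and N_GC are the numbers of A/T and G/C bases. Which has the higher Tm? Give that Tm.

Primer B, 58°C

Primer A: A+T=12, G+C=5 → Tm = 2(12)+4(5) = 44°C
Primer B: A+T=5, G+C=12 → Tm = 2(5)+4(12) = 58°C
44°C vs 58°C → primer B is higher.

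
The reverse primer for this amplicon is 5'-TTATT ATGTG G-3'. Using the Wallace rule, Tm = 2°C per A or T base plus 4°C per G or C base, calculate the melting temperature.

28°C

Scanning the sequence gives C=0, A=2, G=3, T=6.
AT pairs contribute 8, GC pairs contribute 3.
Tm = 4·3 + 2·8 = 12 + 16 = 28°C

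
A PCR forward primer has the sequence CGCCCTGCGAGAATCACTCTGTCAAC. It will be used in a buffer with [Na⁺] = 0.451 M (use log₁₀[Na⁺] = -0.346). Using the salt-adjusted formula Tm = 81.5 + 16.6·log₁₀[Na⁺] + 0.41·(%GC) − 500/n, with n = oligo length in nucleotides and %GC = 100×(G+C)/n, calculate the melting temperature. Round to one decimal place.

80.2°C

Length n = 26. Scanning the sequence gives A=6, T=5, C=10, G=5.
G+C = 15, so %GC = 15/26 × 100 = 57.692%
Salt term: 16.6 × (-0.346) = -5.744
GC term: 0.41 × 57.692 = 23.654; length term: −500/26 = −19.231
Tm = 81.5 + (-5.744) + 23.654 − 19.231 = 80.179 → 80.2°C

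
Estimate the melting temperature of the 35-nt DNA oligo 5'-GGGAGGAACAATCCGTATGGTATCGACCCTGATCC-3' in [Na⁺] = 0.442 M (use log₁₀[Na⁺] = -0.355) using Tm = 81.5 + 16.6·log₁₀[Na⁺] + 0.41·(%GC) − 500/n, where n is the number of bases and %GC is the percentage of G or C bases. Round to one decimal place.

Length n = 35. Counting bases: T=7, A=9, G=10, C=9
G+C = 19, so %GC = 19/35 × 100 = 54.286%
Salt term: 16.6 × (-0.355) = -5.893
GC term: 0.41 × 54.286 = 22.257; length term: −500/35 = −14.286
Tm = 81.5 + (-5.893) + 22.257 − 14.286 = 83.578 → 83.6°C

83.6°C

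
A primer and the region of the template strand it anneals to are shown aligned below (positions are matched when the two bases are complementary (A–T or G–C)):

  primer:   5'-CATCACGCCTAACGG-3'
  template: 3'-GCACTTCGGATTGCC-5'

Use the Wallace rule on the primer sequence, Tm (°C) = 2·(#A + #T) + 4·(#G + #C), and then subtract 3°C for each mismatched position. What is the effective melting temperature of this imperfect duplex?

39°C

Primer base counts: A=4, T=2, G=3, C=6 → A+T=6, G+C=9
Perfect-match Tm = 2(6) + 4(9) = 12 + 36 = 48°C
Mismatches (positions where the bases are not complementary): 3 (at positions 2, 4, 6)
Effective Tm = 48 − 3×3 = 48 − 9 = 39°C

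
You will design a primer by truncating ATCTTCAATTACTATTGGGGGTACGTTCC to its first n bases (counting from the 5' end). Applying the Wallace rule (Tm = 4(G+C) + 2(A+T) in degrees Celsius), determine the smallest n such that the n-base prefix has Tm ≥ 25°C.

First 10 bases: ATCTTCAATT → Tm = 24°C (< 25°C)
First 11 bases: ATCTTCAATTA → Tm = 26°C (≥ 25°C)
Each additional base adds 2°C (A/T) or 4°C (G/C), so Tm is non-decreasing in n; n = 11 is the first length to reach 25°C.

n = 11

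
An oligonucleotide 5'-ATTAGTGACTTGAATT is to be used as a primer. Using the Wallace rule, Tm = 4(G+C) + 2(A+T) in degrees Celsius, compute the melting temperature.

C=1, A=5, T=7, G=3
AT pairs contribute 12, GC pairs contribute 4.
Tm = 2(12) + 4(4) = 24 + 16 = 40°C

40°C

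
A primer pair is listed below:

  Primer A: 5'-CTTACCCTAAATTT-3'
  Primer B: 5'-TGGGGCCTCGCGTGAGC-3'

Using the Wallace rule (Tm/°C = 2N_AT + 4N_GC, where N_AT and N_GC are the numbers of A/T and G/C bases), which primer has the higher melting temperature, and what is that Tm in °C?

Primer A: A+T=10, G+C=4 → Tm = 2(10)+4(4) = 36°C
Primer B: A+T=4, G+C=13 → Tm = 2(4)+4(13) = 60°C
36°C vs 60°C → primer B is higher.

Primer B, 60°C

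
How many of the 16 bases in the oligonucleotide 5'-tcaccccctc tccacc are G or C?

C=11, A=2, G=0, T=3
G+C = 0 + 11 = 11

11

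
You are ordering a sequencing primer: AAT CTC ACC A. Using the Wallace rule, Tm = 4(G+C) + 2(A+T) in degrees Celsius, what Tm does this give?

Counting bases: G=0, C=4, T=2, A=4
So N_AT = 6 and N_GC = 4.
Tm = 2(6) + 4(4) = 12 + 16 = 28°C

28°C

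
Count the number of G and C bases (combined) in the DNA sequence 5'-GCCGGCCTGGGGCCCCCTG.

T=2, A=0, G=8, C=9
G+C = 8 + 9 = 17

17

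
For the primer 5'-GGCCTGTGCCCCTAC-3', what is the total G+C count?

T=3, A=1, C=7, G=4
Total G or C: 4 + 7 = 11

11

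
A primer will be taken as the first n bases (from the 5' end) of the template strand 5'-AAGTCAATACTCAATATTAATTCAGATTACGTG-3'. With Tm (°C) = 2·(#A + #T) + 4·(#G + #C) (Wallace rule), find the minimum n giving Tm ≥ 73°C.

First 29 bases: AAGTCAATACTCAATATTAATTCAGATTA → Tm = 70°C (< 73°C)
First 30 bases: AAGTCAATACTCAATATTAATTCAGATTAC → Tm = 74°C (≥ 73°C)
Since every base adds ≥2°C, Tm only increases with n, so the threshold is first crossed at n = 30.

n = 30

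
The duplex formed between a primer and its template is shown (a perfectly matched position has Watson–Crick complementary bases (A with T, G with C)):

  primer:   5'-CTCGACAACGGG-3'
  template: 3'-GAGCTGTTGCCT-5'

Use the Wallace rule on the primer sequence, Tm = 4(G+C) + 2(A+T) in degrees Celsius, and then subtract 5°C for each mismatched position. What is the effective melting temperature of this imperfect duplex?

35°C

Primer base counts: A=3, T=1, G=4, C=4 → A+T=4, G+C=8
Perfect-match Tm = 2(4) + 4(8) = 8 + 32 = 40°C
Mismatches (positions where the bases are not complementary): 1 (at position 12)
Effective Tm = 40 − 1×5 = 40 − 5 = 35°C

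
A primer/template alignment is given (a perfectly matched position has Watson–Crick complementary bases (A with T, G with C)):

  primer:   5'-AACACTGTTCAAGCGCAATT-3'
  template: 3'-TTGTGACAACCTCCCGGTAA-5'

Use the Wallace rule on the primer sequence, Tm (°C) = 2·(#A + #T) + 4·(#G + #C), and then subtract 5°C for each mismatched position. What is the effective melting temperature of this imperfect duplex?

Primer base counts: A=7, T=5, G=3, C=5 → A+T=12, G+C=8
Perfect-match Tm = 2(12) + 4(8) = 24 + 32 = 56°C
Mismatches (positions where the bases are not complementary): 4 (at positions 10, 11, 14, 17)
Effective Tm = 56 − 4×5 = 56 − 20 = 36°C

36°C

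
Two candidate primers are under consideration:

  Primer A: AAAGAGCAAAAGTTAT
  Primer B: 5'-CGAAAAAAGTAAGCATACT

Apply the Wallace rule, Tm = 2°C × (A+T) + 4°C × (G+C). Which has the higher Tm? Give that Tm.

Primer A: A+T=12, G+C=4 → Tm = 2(12)+4(4) = 40°C
Primer B: A+T=13, G+C=6 → Tm = 2(13)+4(6) = 50°C
40°C vs 50°C → primer B is higher.

Primer B, 50°C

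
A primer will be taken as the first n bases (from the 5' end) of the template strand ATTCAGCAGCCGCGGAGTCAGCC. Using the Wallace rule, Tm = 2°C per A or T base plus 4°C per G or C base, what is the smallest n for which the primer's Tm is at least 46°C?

First 13 bases: ATTCAGCAGCCGC → Tm = 42°C (< 46°C)
First 14 bases: ATTCAGCAGCCGCG → Tm = 46°C (≥ 46°C)
Each additional base adds 2°C (A/T) or 4°C (G/C), so Tm is non-decreasing in n; n = 14 is the first length to reach 46°C.

n = 14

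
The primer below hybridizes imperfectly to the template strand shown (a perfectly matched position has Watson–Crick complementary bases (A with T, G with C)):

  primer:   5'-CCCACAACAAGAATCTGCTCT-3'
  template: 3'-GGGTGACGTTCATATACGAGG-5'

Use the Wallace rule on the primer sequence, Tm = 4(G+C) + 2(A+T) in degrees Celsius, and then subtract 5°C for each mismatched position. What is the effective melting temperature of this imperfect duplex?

Primer base counts: A=7, T=4, G=2, C=8 → A+T=11, G+C=10
Perfect-match Tm = 2(11) + 4(10) = 22 + 40 = 62°C
Mismatches (positions where the bases are not complementary): 5 (at positions 6, 7, 12, 15, 21)
Effective Tm = 62 − 5×5 = 62 − 25 = 37°C

37°C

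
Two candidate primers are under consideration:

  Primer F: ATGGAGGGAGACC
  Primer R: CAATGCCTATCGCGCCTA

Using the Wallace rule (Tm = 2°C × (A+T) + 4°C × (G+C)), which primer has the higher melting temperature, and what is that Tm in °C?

Primer R, 56°C

Primer F: A+T=5, G+C=8 → Tm = 2(5)+4(8) = 42°C
Primer R: A+T=8, G+C=10 → Tm = 2(8)+4(10) = 56°C
42°C vs 56°C → primer R is higher.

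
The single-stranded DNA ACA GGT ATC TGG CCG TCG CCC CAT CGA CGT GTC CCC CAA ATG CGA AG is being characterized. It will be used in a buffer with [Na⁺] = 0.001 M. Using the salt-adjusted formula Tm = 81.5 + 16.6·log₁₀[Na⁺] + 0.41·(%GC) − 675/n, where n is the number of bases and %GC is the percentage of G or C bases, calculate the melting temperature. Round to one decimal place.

42.6°C

Length n = 47. Base counts: G=12, T=8, C=17, A=10
G+C = 29, so %GC = 29/47 × 100 = 61.702%
Salt term: 16.6 × (-3) = -49.8
GC term: 0.41 × 61.702 = 25.298; length term: −675/47 = −14.362
Tm = 81.5 + (-49.8) + 25.298 − 14.362 = 42.636 → 42.6°C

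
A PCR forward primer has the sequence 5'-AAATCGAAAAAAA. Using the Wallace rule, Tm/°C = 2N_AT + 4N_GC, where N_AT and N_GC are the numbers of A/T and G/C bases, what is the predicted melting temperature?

30°C

Scanning the sequence gives A=10, G=1, T=1, C=1.
A+T = 11, G+C = 2
Tm = 2(11) + 4(2) = 22 + 8 = 30°C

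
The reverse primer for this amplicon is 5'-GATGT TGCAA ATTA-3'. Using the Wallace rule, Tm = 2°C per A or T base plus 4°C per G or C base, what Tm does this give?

Base counts: C=1, T=5, G=3, A=5
A+T = 10, G+C = 4
Tm = 2×10 + 4×4 = 36°C

36°C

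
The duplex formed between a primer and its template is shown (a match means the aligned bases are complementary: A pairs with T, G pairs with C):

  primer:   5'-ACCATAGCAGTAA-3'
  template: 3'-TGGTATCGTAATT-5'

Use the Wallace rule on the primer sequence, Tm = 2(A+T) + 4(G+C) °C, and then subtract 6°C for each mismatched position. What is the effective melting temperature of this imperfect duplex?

30°C

Primer base counts: A=6, T=2, G=2, C=3 → A+T=8, G+C=5
Perfect-match Tm = 2(8) + 4(5) = 16 + 20 = 36°C
Mismatches (positions where the bases are not complementary): 1 (at position 10)
Effective Tm = 36 − 1×6 = 36 − 6 = 30°C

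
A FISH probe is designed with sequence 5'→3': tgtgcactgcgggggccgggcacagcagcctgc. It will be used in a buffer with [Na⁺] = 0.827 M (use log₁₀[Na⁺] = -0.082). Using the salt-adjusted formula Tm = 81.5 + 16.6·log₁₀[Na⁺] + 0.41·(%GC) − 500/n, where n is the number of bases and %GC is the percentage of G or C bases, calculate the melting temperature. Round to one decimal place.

Length n = 33. Scanning the sequence gives A=4, G=14, T=4, C=11.
G+C = 25, so %GC = 25/33 × 100 = 75.758%
Salt term: 16.6 × (-0.082) = -1.361
GC term: 0.41 × 75.758 = 31.061; length term: −500/33 = −15.152
Tm = 81.5 + (-1.361) + 31.061 − 15.152 = 96.048 → 96.0°C

96.0°C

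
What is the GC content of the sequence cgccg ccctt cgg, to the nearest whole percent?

A=0, C=7, T=2, G=4
G+C = 4 + 7 = 11 out of 13 bases
%GC = 11/13 × 100 = 84.62% ≈ 85%

85%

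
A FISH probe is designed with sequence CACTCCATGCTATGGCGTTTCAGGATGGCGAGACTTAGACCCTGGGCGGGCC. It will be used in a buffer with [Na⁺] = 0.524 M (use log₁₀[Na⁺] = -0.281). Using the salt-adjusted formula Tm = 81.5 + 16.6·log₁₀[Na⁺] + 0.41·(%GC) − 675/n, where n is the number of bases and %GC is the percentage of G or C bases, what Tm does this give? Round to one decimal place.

89.1°C

Length n = 52. Base counts: C=15, G=17, T=11, A=9
G+C = 32, so %GC = 32/52 × 100 = 61.538%
Salt term: 16.6 × (-0.281) = -4.665
GC term: 0.41 × 61.538 = 25.231; length term: −675/52 = −12.981
Tm = 81.5 + (-4.665) + 25.231 − 12.981 = 89.085 → 89.1°C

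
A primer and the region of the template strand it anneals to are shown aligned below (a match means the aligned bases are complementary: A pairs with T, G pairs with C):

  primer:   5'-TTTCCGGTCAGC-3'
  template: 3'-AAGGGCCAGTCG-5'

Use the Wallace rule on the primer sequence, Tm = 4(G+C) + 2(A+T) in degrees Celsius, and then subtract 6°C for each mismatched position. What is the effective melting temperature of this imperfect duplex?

Primer base counts: A=1, T=4, G=3, C=4 → A+T=5, G+C=7
Perfect-match Tm = 2(5) + 4(7) = 10 + 28 = 38°C
Mismatches (positions where the bases are not complementary): 1 (at position 3)
Effective Tm = 38 − 1×6 = 38 − 6 = 32°C

32°C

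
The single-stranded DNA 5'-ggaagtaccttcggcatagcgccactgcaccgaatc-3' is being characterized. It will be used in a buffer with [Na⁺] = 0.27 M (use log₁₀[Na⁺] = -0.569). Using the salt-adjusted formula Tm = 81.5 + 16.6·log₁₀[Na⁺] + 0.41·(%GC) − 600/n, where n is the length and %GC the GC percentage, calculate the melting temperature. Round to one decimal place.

Length n = 36. C=12, A=9, T=6, G=9
G+C = 21, so %GC = 21/36 × 100 = 58.333%
Salt term: 16.6 × (-0.569) = -9.445
GC term: 0.41 × 58.333 = 23.917; length term: −600/36 = −16.667
Tm = 81.5 + (-9.445) + 23.917 − 16.667 = 79.305 → 79.3°C

79.3°C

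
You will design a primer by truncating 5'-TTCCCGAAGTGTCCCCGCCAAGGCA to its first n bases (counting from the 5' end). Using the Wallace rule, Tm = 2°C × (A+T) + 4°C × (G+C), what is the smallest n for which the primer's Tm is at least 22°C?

n = 7

First 6 bases: TTCCCG → Tm = 20°C (< 22°C)
First 7 bases: TTCCCGA → Tm = 22°C (≥ 22°C)
Since every base adds ≥2°C, Tm only increases with n, so the threshold is first crossed at n = 7.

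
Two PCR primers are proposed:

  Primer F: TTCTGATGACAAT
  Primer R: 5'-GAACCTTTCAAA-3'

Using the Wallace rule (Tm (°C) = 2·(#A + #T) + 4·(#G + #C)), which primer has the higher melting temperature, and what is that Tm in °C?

Primer F: A+T=9, G+C=4 → Tm = 2(9)+4(4) = 34°C
Primer R: A+T=8, G+C=4 → Tm = 2(8)+4(4) = 32°C
34°C vs 32°C → primer F is higher.

Primer F, 34°C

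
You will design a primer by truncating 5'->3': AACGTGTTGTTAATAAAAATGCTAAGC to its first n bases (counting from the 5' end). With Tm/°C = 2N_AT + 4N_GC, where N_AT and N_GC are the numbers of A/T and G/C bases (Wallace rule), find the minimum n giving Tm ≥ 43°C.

First 17 bases: AACGTGTTGTTAATAAA → Tm = 42°C (< 43°C)
First 18 bases: AACGTGTTGTTAATAAAA → Tm = 44°C (≥ 43°C)
Since every base adds ≥2°C, Tm only increases with n, so the threshold is first crossed at n = 18.

n = 18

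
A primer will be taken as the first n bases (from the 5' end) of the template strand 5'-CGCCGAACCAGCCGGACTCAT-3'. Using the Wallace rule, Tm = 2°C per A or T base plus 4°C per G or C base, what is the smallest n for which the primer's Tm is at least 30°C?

First 8 bases: CGCCGAAC → Tm = 28°C (< 30°C)
First 9 bases: CGCCGAACC → Tm = 32°C (≥ 30°C)
Each additional base adds 2°C (A/T) or 4°C (G/C), so Tm is non-decreasing in n; n = 9 is the first length to reach 30°C.

n = 9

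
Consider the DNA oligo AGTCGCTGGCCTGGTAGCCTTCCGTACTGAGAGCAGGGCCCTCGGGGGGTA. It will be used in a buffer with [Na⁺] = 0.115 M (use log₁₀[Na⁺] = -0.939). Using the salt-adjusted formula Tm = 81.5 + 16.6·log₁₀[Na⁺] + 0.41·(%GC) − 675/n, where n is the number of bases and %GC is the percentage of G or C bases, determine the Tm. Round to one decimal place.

80.0°C

Length n = 51. Counting bases: A=7, G=20, T=10, C=14
G+C = 34, so %GC = 34/51 × 100 = 66.667%
Salt term: 16.6 × (-0.939) = -15.587
GC term: 0.41 × 66.667 = 27.333; length term: −675/51 = −13.235
Tm = 81.5 + (-15.587) + 27.333 − 13.235 = 80.011 → 80.0°C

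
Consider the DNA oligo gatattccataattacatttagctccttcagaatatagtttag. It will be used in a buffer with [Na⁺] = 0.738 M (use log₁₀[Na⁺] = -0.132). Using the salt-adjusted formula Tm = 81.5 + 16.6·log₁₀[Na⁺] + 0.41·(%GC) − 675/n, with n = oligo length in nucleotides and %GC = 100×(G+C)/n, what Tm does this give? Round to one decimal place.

Length n = 43. C=7, T=17, G=5, A=14
G+C = 12, so %GC = 12/43 × 100 = 27.907%
Salt term: 16.6 × (-0.132) = -2.191
GC term: 0.41 × 27.907 = 11.442; length term: −675/43 = −15.698
Tm = 81.5 + (-2.191) + 11.442 − 15.698 = 75.053 → 75.1°C

75.1°C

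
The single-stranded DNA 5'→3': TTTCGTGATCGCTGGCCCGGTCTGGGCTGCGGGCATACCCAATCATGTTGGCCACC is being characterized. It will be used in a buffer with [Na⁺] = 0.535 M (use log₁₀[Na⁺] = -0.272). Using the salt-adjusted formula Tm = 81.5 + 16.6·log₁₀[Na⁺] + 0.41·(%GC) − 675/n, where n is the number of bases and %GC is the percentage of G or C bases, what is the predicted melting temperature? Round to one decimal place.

90.6°C

Length n = 56. Scanning the sequence gives C=18, A=7, G=17, T=14.
G+C = 35, so %GC = 35/56 × 100 = 62.5%
Salt term: 16.6 × (-0.272) = -4.515
GC term: 0.41 × 62.5 = 25.625; length term: −675/56 = −12.054
Tm = 81.5 + (-4.515) + 25.625 − 12.054 = 90.556 → 90.6°C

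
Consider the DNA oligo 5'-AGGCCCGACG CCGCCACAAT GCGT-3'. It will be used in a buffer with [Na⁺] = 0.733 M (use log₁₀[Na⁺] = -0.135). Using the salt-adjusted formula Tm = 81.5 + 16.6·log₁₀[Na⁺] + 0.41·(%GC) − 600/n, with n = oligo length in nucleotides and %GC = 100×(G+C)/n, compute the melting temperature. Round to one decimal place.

Length n = 24. Scanning the sequence gives C=10, G=7, T=2, A=5.
G+C = 17, so %GC = 17/24 × 100 = 70.833%
Salt term: 16.6 × (-0.135) = -2.241
GC term: 0.41 × 70.833 = 29.042; length term: −600/24 = −25
Tm = 81.5 + (-2.241) + 29.042 − 25 = 83.301 → 83.3°C

83.3°C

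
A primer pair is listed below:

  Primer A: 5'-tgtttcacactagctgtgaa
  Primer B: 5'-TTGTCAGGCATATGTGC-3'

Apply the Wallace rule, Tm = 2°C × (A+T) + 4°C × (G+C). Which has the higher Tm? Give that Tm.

Primer A, 56°C

Primer A: A+T=12, G+C=8 → Tm = 2(12)+4(8) = 56°C
Primer B: A+T=9, G+C=8 → Tm = 2(9)+4(8) = 50°C
56°C vs 50°C → primer A is higher.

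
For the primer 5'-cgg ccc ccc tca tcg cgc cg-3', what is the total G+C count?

17

Scanning the sequence gives A=1, C=12, G=5, T=2.
G+C = 5 + 12 = 17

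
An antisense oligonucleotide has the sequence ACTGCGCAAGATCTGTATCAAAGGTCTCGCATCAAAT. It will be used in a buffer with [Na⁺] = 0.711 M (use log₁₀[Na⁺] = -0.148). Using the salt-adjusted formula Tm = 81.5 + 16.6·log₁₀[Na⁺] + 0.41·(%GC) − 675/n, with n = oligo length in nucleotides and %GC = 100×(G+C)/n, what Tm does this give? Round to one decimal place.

Length n = 37. T=9, A=12, G=7, C=9
G+C = 16, so %GC = 16/37 × 100 = 43.243%
Salt term: 16.6 × (-0.148) = -2.457
GC term: 0.41 × 43.243 = 17.73; length term: −675/37 = −18.243
Tm = 81.5 + (-2.457) + 17.73 − 18.243 = 78.53 → 78.5°C

78.5°C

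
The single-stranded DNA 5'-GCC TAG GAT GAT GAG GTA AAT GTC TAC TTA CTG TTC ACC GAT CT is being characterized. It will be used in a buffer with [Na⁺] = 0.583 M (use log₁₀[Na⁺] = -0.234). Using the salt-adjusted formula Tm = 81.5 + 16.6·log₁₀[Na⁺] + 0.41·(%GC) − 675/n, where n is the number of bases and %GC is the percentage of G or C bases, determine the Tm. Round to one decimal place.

Length n = 44. A=11, C=9, T=14, G=10
G+C = 19, so %GC = 19/44 × 100 = 43.182%
Salt term: 16.6 × (-0.234) = -3.884
GC term: 0.41 × 43.182 = 17.705; length term: −675/44 = −15.341
Tm = 81.5 + (-3.884) + 17.705 − 15.341 = 79.98 → 80.0°C

80.0°C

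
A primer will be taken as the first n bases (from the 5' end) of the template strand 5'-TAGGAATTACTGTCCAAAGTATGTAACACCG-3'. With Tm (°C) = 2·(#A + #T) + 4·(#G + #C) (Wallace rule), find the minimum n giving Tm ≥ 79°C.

n = 30

First 29 bases: TAGGAATTACTGTCCAAAGTATGTAACAC → Tm = 78°C (< 79°C)
First 30 bases: TAGGAATTACTGTCCAAAGTATGTAACACC → Tm = 82°C (≥ 79°C)
Each additional base adds 2°C (A/T) or 4°C (G/C), so Tm is non-decreasing in n; n = 30 is the first length to reach 79°C.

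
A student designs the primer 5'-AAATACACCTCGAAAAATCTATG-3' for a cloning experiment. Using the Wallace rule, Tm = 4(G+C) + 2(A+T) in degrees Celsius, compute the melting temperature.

Base counts: A=11, G=2, T=5, C=5
A+T = 16, G+C = 7
Tm = 4·7 + 2·16 = 28 + 32 = 60°C

60°C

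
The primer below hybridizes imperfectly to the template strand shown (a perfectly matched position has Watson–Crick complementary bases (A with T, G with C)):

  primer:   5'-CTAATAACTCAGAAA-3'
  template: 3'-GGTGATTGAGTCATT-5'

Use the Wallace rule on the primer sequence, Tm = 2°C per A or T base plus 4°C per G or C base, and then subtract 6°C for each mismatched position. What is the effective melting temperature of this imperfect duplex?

Primer base counts: A=8, T=3, G=1, C=3 → A+T=11, G+C=4
Perfect-match Tm = 2(11) + 4(4) = 22 + 16 = 38°C
Mismatches (positions where the bases are not complementary): 3 (at positions 2, 4, 13)
Effective Tm = 38 − 3×6 = 38 − 18 = 20°C

20°C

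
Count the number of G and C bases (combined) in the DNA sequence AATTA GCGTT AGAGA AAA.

G=4, A=9, C=1, T=4
Total G or C: 4 + 1 = 5

5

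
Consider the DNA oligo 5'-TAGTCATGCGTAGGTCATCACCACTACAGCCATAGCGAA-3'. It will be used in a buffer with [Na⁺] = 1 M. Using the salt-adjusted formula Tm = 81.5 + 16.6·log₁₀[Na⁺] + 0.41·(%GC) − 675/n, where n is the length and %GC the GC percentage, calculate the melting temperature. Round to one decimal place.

Length n = 39. Base counts: G=8, C=11, A=12, T=8
G+C = 19, so %GC = 19/39 × 100 = 48.718%
Salt term: 16.6 × (0) = 0
GC term: 0.41 × 48.718 = 19.974; length term: −675/39 = −17.308
Tm = 81.5 + (0) + 19.974 − 17.308 = 84.166 → 84.2°C

84.2°C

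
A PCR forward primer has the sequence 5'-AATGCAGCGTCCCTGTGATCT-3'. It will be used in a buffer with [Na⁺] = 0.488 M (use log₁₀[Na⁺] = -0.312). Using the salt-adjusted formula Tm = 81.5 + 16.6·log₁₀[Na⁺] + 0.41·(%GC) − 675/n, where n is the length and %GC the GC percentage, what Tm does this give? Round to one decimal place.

65.7°C

Length n = 21. Base counts: G=5, C=6, A=4, T=6
G+C = 11, so %GC = 11/21 × 100 = 52.381%
Salt term: 16.6 × (-0.312) = -5.179
GC term: 0.41 × 52.381 = 21.476; length term: −675/21 = −32.143
Tm = 81.5 + (-5.179) + 21.476 − 32.143 = 65.654 → 65.7°C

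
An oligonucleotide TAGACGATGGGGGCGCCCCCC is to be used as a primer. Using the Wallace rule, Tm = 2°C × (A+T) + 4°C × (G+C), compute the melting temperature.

74°C

Counting bases: A=3, G=8, C=8, T=2
So N_AT = 5 and N_GC = 16.
Tm = 2(5) + 4(16) = 10 + 64 = 74°C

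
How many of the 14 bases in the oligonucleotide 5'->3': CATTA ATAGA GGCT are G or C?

Counting bases: T=4, C=2, A=5, G=3
Total G or C: 3 + 2 = 5

5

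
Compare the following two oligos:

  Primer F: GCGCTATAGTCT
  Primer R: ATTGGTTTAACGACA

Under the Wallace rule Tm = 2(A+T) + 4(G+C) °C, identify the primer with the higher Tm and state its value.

Primer F: A+T=6, G+C=6 → Tm = 2(6)+4(6) = 36°C
Primer R: A+T=10, G+C=5 → Tm = 2(10)+4(5) = 40°C
36°C vs 40°C → primer R is higher.

Primer R, 40°C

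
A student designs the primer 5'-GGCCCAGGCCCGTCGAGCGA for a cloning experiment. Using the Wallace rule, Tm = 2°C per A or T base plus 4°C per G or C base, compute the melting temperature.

Base counts: G=8, T=1, A=3, C=8
So N_AT = 4 and N_GC = 16.
Tm = 4·16 + 2·4 = 64 + 8 = 72°C

72°C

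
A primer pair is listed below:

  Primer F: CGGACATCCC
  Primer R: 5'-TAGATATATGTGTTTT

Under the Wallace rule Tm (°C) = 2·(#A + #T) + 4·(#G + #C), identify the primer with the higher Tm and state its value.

Primer R, 38°C

Primer F: A+T=3, G+C=7 → Tm = 2(3)+4(7) = 34°C
Primer R: A+T=13, G+C=3 → Tm = 2(13)+4(3) = 38°C
34°C vs 38°C → primer R is higher.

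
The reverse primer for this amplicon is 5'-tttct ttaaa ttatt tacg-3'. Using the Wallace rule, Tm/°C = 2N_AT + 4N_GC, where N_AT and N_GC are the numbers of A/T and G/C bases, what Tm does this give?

44°C

Base counts: T=11, G=1, C=2, A=5
So N_AT = 16 and N_GC = 3.
Tm = 2(16) + 4(3) = 32 + 12 = 44°C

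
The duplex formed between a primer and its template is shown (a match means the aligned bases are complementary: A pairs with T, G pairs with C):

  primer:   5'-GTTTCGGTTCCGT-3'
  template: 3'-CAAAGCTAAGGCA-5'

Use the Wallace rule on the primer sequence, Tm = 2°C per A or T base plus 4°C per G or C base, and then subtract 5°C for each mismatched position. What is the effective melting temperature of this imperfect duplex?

35°C

Primer base counts: A=0, T=6, G=4, C=3 → A+T=6, G+C=7
Perfect-match Tm = 2(6) + 4(7) = 12 + 28 = 40°C
Mismatches (positions where the bases are not complementary): 1 (at position 7)
Effective Tm = 40 − 1×5 = 40 − 5 = 35°C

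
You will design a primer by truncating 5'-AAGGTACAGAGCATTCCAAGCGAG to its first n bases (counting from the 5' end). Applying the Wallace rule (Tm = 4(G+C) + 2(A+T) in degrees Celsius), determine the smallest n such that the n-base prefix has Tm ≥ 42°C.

n = 15

First 14 bases: AAGGTACAGAGCAT → Tm = 40°C (< 42°C)
First 15 bases: AAGGTACAGAGCATT → Tm = 42°C (≥ 42°C)
Each additional base adds 2°C (A/T) or 4°C (G/C), so Tm is non-decreasing in n; n = 15 is the first length to reach 42°C.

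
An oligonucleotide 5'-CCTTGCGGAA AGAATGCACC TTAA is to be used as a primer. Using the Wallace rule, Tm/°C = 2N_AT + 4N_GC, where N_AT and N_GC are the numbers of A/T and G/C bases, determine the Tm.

Scanning the sequence gives G=5, T=5, C=6, A=8.
So N_AT = 13 and N_GC = 11.
Tm = 4·11 + 2·13 = 44 + 26 = 70°C

70°C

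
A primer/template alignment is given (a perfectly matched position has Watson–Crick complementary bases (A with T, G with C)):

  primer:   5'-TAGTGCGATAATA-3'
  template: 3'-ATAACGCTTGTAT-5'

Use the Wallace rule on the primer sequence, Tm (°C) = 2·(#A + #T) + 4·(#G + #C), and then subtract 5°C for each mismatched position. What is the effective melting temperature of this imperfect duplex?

19°C

Primer base counts: A=5, T=4, G=3, C=1 → A+T=9, G+C=4
Perfect-match Tm = 2(9) + 4(4) = 18 + 16 = 34°C
Mismatches (positions where the bases are not complementary): 3 (at positions 3, 9, 10)
Effective Tm = 34 − 3×5 = 34 − 15 = 19°C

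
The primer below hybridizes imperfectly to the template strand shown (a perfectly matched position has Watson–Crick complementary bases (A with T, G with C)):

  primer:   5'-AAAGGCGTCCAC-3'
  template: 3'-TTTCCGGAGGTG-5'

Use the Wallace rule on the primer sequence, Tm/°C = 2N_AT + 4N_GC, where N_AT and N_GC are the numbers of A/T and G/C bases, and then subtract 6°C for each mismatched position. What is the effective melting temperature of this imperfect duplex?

Primer base counts: A=4, T=1, G=3, C=4 → A+T=5, G+C=7
Perfect-match Tm = 2(5) + 4(7) = 10 + 28 = 38°C
Mismatches (positions where the bases are not complementary): 1 (at position 7)
Effective Tm = 38 − 1×6 = 38 − 6 = 32°C

32°C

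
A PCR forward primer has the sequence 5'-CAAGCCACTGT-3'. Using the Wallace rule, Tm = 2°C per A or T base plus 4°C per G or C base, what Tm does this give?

34°C

Base counts: T=2, C=4, A=3, G=2
AT pairs contribute 5, GC pairs contribute 6.
Tm = 2×5 + 4×6 = 34°C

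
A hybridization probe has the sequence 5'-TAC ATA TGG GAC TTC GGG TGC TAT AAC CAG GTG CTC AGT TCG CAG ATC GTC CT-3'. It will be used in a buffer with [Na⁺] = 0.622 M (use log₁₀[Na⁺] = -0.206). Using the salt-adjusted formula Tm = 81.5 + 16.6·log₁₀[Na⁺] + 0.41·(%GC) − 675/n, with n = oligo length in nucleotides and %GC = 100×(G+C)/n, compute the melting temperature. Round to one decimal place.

86.2°C

Length n = 53. Counting bases: C=13, G=14, A=11, T=15
G+C = 27, so %GC = 27/53 × 100 = 50.943%
Salt term: 16.6 × (-0.206) = -3.42
GC term: 0.41 × 50.943 = 20.887; length term: −675/53 = −12.736
Tm = 81.5 + (-3.42) + 20.887 − 12.736 = 86.231 → 86.2°C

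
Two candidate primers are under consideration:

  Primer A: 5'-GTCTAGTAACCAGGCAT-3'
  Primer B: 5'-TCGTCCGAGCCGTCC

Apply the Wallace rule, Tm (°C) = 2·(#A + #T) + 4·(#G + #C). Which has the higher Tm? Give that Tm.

Primer B, 52°C

Primer A: A+T=9, G+C=8 → Tm = 2(9)+4(8) = 50°C
Primer B: A+T=4, G+C=11 → Tm = 2(4)+4(11) = 52°C
50°C vs 52°C → primer B is higher.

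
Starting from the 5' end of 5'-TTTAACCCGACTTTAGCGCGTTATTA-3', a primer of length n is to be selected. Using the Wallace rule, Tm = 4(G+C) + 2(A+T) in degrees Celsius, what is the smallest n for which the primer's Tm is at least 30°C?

First 10 bases: TTTAACCCGA → Tm = 28°C (< 30°C)
First 11 bases: TTTAACCCGAC → Tm = 32°C (≥ 30°C)
Each additional base adds 2°C (A/T) or 4°C (G/C), so Tm is non-decreasing in n; n = 11 is the first length to reach 30°C.

n = 11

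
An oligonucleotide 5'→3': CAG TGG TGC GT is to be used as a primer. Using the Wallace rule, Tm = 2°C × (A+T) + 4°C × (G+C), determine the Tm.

36°C

Base counts: C=2, A=1, G=5, T=3
AT pairs contribute 4, GC pairs contribute 7.
Tm = 4·7 + 2·4 = 28 + 8 = 36°C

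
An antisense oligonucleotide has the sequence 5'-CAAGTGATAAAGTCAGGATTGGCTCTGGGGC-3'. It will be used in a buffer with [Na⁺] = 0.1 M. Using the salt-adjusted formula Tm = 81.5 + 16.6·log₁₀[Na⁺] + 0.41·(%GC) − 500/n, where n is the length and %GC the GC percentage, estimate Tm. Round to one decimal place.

Length n = 31. C=5, T=7, G=11, A=8
G+C = 16, so %GC = 16/31 × 100 = 51.613%
Salt term: 16.6 × (-1) = -16.6
GC term: 0.41 × 51.613 = 21.161; length term: −500/31 = −16.129
Tm = 81.5 + (-16.6) + 21.161 − 16.129 = 69.932 → 69.9°C

69.9°C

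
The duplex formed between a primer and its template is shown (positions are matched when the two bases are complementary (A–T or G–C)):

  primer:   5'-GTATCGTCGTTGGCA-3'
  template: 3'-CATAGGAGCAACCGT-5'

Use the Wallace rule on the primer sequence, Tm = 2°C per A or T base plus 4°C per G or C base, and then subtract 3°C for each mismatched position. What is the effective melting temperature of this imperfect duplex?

Primer base counts: A=2, T=5, G=5, C=3 → A+T=7, G+C=8
Perfect-match Tm = 2(7) + 4(8) = 14 + 32 = 46°C
Mismatches (positions where the bases are not complementary): 1 (at position 6)
Effective Tm = 46 − 1×3 = 46 − 3 = 43°C

43°C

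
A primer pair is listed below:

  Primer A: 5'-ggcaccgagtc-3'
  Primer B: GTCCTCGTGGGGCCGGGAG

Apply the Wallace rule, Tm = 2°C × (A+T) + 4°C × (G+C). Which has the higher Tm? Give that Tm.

Primer B, 68°C

Primer A: A+T=3, G+C=8 → Tm = 2(3)+4(8) = 38°C
Primer B: A+T=4, G+C=15 → Tm = 2(4)+4(15) = 68°C
38°C vs 68°C → primer B is higher.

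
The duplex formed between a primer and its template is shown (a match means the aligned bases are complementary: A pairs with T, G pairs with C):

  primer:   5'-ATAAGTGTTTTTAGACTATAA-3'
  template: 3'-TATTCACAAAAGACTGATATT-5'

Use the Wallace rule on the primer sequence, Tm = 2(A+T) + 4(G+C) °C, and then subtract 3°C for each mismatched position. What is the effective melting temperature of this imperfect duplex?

Primer base counts: A=8, T=9, G=3, C=1 → A+T=17, G+C=4
Perfect-match Tm = 2(17) + 4(4) = 34 + 16 = 50°C
Mismatches (positions where the bases are not complementary): 2 (at positions 12, 13)
Effective Tm = 50 − 2×3 = 50 − 6 = 44°C

44°C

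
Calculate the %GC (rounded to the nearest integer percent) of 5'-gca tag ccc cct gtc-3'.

67%

G=3, T=3, C=7, A=2
G+C = 3 + 7 = 10 out of 15 bases
%GC = 10/15 × 100 = 66.67% ≈ 67%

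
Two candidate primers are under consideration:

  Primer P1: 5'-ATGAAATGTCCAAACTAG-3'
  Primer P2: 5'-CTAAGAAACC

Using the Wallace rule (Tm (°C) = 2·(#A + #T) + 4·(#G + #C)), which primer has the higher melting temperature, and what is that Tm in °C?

Primer P1: A+T=12, G+C=6 → Tm = 2(12)+4(6) = 48°C
Primer P2: A+T=6, G+C=4 → Tm = 2(6)+4(4) = 28°C
48°C vs 28°C → primer P1 is higher.

Primer P1, 48°C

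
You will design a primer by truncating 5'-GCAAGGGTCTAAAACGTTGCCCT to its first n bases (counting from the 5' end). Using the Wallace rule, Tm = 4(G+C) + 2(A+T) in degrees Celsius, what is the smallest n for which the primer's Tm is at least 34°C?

First 10 bases: GCAAGGGTCT → Tm = 32°C (< 34°C)
First 11 bases: GCAAGGGTCTA → Tm = 34°C (≥ 34°C)
Since every base adds ≥2°C, Tm only increases with n, so the threshold is first crossed at n = 11.

n = 11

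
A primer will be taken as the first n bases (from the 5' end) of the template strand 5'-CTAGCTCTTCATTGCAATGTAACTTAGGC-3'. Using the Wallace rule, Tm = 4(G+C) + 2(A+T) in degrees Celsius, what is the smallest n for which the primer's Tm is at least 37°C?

First 13 bases: CTAGCTCTTCATT → Tm = 36°C (< 37°C)
First 14 bases: CTAGCTCTTCATTG → Tm = 40°C (≥ 37°C)
Each additional base adds 2°C (A/T) or 4°C (G/C), so Tm is non-decreasing in n; n = 14 is the first length to reach 37°C.

n = 14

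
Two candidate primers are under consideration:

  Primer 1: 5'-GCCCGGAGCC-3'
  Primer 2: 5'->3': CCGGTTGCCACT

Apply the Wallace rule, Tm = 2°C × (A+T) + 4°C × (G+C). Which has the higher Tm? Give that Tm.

Primer 2, 40°C

Primer 1: A+T=1, G+C=9 → Tm = 2(1)+4(9) = 38°C
Primer 2: A+T=4, G+C=8 → Tm = 2(4)+4(8) = 40°C
38°C vs 40°C → primer 2 is higher.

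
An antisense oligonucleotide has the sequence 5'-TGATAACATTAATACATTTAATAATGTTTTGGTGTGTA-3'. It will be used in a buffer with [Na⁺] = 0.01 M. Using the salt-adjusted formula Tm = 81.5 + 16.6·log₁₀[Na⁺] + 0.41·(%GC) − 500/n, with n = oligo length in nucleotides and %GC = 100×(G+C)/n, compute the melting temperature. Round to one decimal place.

43.8°C

Length n = 38. Scanning the sequence gives T=17, C=2, G=6, A=13.
G+C = 8, so %GC = 8/38 × 100 = 21.053%
Salt term: 16.6 × (-2) = -33.2
GC term: 0.41 × 21.053 = 8.632; length term: −500/38 = −13.158
Tm = 81.5 + (-33.2) + 8.632 − 13.158 = 43.774 → 43.8°C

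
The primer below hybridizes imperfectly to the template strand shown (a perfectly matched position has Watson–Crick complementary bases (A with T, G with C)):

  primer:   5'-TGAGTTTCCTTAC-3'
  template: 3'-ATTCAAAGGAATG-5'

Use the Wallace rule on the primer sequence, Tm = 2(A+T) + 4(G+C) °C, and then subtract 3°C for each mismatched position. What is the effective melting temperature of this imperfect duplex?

33°C

Primer base counts: A=2, T=6, G=2, C=3 → A+T=8, G+C=5
Perfect-match Tm = 2(8) + 4(5) = 16 + 20 = 36°C
Mismatches (positions where the bases are not complementary): 1 (at position 2)
Effective Tm = 36 − 1×3 = 36 − 3 = 33°C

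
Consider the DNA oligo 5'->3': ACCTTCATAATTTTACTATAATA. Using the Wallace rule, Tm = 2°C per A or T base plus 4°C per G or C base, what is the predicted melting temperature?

Scanning the sequence gives A=9, G=0, T=10, C=4.
So N_AT = 19 and N_GC = 4.
Tm = 2(19) + 4(4) = 38 + 16 = 54°C

54°C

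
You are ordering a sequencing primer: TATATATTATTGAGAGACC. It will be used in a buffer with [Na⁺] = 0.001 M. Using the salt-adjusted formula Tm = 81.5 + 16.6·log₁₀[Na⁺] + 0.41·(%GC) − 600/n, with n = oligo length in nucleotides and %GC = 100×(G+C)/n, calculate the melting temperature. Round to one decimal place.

10.9°C

Length n = 19. Base counts: A=7, T=7, C=2, G=3
G+C = 5, so %GC = 5/19 × 100 = 26.316%
Salt term: 16.6 × (-3) = -49.8
GC term: 0.41 × 26.316 = 10.79; length term: −600/19 = −31.579
Tm = 81.5 + (-49.8) + 10.79 − 31.579 = 10.911 → 10.9°C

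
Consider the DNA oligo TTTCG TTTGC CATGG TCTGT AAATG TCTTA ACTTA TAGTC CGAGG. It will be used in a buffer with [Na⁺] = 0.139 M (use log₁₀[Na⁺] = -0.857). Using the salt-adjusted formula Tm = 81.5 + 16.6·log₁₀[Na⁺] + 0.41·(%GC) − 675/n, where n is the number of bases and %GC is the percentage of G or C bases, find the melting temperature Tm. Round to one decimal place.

Length n = 45. Base counts: T=18, C=8, G=10, A=9
G+C = 18, so %GC = 18/45 × 100 = 40%
Salt term: 16.6 × (-0.857) = -14.226
GC term: 0.41 × 40 = 16.4; length term: −675/45 = −15
Tm = 81.5 + (-14.226) + 16.4 − 15 = 68.674 → 68.7°C

68.7°C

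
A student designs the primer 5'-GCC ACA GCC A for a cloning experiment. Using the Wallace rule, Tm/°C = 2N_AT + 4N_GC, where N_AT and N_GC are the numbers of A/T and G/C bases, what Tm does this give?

C=5, T=0, G=2, A=3
A+T = 3, G+C = 7
Tm = 4·7 + 2·3 = 28 + 6 = 34°C

34°C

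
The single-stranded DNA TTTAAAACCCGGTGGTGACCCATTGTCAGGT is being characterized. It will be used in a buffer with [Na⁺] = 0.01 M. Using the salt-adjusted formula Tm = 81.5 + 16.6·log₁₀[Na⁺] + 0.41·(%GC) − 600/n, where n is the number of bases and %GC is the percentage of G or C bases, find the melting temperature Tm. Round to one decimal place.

Length n = 31. A=7, T=9, G=8, C=7
G+C = 15, so %GC = 15/31 × 100 = 48.387%
Salt term: 16.6 × (-2) = -33.2
GC term: 0.41 × 48.387 = 19.839; length term: −600/31 = −19.355
Tm = 81.5 + (-33.2) + 19.839 − 19.355 = 48.784 → 48.8°C

48.8°C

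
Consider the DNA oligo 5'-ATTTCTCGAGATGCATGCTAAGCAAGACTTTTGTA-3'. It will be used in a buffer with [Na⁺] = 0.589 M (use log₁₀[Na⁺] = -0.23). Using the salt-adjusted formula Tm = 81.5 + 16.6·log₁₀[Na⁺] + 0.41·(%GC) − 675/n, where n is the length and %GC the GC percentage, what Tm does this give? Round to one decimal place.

73.6°C

Length n = 35. Scanning the sequence gives T=12, A=10, G=7, C=6.
G+C = 13, so %GC = 13/35 × 100 = 37.143%
Salt term: 16.6 × (-0.23) = -3.818
GC term: 0.41 × 37.143 = 15.229; length term: −675/35 = −19.286
Tm = 81.5 + (-3.818) + 15.229 − 19.286 = 73.625 → 73.6°C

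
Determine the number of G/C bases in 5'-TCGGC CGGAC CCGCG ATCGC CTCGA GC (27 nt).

21

Base counts: T=3, C=12, G=9, A=3
Total G or C: 9 + 12 = 21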